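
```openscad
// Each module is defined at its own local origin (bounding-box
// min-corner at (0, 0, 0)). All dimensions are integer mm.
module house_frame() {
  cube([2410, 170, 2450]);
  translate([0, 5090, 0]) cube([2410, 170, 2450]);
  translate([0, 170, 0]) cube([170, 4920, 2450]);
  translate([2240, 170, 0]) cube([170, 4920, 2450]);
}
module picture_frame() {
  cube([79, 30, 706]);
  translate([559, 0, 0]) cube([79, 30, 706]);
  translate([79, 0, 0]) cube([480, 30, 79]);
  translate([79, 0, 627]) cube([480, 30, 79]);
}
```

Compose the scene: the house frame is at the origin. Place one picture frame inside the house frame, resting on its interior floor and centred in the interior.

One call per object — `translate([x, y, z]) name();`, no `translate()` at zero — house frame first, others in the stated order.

house_frame();
translate([886, 2615, 0]) picture_frame();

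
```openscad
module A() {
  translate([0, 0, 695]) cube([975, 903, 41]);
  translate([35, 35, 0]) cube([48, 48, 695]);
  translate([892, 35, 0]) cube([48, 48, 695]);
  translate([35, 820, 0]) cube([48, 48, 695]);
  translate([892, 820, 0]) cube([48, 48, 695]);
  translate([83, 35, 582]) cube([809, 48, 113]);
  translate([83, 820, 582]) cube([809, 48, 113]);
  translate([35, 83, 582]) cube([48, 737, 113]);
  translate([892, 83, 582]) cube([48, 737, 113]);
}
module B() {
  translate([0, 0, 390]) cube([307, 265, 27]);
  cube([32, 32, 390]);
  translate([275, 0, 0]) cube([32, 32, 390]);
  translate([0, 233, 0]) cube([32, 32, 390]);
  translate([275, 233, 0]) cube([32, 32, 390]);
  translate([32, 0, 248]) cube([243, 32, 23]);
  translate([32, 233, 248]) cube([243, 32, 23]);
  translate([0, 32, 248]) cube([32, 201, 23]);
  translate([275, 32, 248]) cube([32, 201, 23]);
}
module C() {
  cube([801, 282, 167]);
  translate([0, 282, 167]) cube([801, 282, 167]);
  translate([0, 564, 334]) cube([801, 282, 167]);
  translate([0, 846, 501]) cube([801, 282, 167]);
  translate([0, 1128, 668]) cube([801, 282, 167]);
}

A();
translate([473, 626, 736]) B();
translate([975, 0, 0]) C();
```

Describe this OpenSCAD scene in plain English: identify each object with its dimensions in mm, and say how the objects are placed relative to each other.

A is a rectangular dining table. The top is 975×903×41 mm with its upper surface at z = 736 mm. It stands on four 48×48 mm square legs, each inset 35 mm from the nearest pair of top edges, running from the floor to the underside of the top. Four apron rails, 48 mm thick and 113 mm tall, run between adjacent legs with their top edges flush with the underside of the top and their outer faces flush with the legs' outer faces.

B is a simple wooden stool: a rectangular seat 307 mm (x) by 265 mm (y), 27 mm thick, top face at z = 417 mm, on four square legs, each 32×32 mm in cross-section. The legs rest on z = 0, each flush with a corner of the seat. Four stretchers, 32 mm wide and 23 mm tall, connect adjacent legs with their undersides at z = 248 mm, each running between the inner faces of the legs it joins and aligned with the legs' outer faces on the other axis.

C is a run of 5 identical solid stair steps. Each tread is 801×282 mm and each step block is 167 mm high. Step 1 rests on the floor; step k is offset from step 1 by (k−1)×282 mm in y and (k−1)×167 mm in z.

The stool is on top of the table. The staircase is against the table's +x side, with their −y faces flush.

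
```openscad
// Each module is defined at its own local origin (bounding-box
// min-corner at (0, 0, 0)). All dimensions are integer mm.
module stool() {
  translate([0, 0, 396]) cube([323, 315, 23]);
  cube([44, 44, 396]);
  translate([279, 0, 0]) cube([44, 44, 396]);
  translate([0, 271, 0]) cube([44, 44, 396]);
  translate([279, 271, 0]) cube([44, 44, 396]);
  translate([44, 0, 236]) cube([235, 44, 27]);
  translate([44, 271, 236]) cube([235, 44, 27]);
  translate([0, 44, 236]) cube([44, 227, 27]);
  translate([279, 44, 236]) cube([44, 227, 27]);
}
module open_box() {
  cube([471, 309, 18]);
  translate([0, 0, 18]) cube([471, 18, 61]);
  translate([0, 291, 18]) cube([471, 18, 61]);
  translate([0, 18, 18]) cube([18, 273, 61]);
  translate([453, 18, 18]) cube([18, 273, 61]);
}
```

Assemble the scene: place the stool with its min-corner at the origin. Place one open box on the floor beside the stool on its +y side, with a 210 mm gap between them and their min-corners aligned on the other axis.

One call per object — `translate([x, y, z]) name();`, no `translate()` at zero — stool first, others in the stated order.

stool();
translate([0, 525, 0]) open_box();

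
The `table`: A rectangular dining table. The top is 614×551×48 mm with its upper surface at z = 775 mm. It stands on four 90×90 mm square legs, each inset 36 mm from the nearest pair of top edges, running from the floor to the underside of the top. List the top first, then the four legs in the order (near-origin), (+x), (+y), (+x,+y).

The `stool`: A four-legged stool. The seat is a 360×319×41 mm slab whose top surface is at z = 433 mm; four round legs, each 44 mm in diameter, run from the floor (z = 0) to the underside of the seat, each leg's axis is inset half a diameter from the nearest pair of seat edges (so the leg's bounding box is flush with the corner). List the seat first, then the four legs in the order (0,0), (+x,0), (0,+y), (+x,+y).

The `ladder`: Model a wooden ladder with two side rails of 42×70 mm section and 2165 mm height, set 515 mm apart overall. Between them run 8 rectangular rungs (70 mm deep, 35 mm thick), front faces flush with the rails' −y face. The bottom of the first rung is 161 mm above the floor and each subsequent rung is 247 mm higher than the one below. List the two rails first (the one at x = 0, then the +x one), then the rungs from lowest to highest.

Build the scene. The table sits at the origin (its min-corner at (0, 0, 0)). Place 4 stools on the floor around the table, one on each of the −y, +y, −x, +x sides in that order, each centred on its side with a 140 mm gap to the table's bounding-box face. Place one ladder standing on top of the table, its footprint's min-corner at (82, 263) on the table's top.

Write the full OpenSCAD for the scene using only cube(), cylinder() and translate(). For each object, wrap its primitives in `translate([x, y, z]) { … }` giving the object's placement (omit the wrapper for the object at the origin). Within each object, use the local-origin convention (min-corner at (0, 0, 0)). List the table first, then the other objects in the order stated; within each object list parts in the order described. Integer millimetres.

translate([0, 0, 727]) cube([614, 551, 48]);
translate([36, 36, 0]) cube([90, 90, 727]);
translate([488, 36, 0]) cube([90, 90, 727]);
translate([36, 425, 0]) cube([90, 90, 727]);
translate([488, 425, 0]) cube([90, 90, 727]);
translate([127, -459, 0]) {
  translate([0, 0, 392]) cube([360, 319, 41]);
  translate([22, 22, 0]) cylinder(h = 392, r = 22);
  translate([338, 22, 0]) cylinder(h = 392, r = 22);
  translate([22, 297, 0]) cylinder(h = 392, r = 22);
  translate([338, 297, 0]) cylinder(h = 392, r = 22);
}
translate([127, 691, 0]) {
  translate([0, 0, 392]) cube([360, 319, 41]);
  translate([22, 22, 0]) cylinder(h = 392, r = 22);
  translate([338, 22, 0]) cylinder(h = 392, r = 22);
  translate([22, 297, 0]) cylinder(h = 392, r = 22);
  translate([338, 297, 0]) cylinder(h = 392, r = 22);
}
translate([-500, 116, 0]) {
  translate([0, 0, 392]) cube([360, 319, 41]);
  translate([22, 22, 0]) cylinder(h = 392, r = 22);
  translate([338, 22, 0]) cylinder(h = 392, r = 22);
  translate([22, 297, 0]) cylinder(h = 392, r = 22);
  translate([338, 297, 0]) cylinder(h = 392, r = 22);
}
translate([754, 116, 0]) {
  translate([0, 0, 392]) cube([360, 319, 41]);
  translate([22, 22, 0]) cylinder(h = 392, r = 22);
  translate([338, 22, 0]) cylinder(h = 392, r = 22);
  translate([22, 297, 0]) cylinder(h = 392, r = 22);
  translate([338, 297, 0]) cylinder(h = 392, r = 22);
}
translate([82, 263, 775]) {
  cube([42, 70, 2165]);
  translate([473, 0, 0]) cube([42, 70, 2165]);
  translate([42, 0, 161]) cube([431, 70, 35]);
  translate([42, 0, 408]) cube([431, 70, 35]);
  translate([42, 0, 655]) cube([431, 70, 35]);
  translate([42, 0, 902]) cube([431, 70, 35]);
  translate([42, 0, 1149]) cube([431, 70, 35]);
  translate([42, 0, 1396]) cube([431, 70, 35]);
  translate([42, 0, 1643]) cube([431, 70, 35]);
  translate([42, 0, 1890]) cube([431, 70, 35]);
}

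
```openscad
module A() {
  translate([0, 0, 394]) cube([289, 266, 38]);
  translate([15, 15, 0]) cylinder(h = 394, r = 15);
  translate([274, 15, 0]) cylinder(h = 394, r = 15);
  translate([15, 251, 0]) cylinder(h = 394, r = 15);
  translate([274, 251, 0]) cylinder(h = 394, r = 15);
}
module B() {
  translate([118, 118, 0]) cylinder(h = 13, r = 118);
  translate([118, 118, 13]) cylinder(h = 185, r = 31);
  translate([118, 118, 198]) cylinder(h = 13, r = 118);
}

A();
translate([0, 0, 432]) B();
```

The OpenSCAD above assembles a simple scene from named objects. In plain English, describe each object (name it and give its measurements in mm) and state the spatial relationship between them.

A is a simple wooden stool: a rectangular seat 289 mm (x) by 266 mm (y), 38 mm thick, top face at z = 432 mm, on four round legs, each 30 mm in diameter. The legs rest on z = 0, each leg's axis is inset half a diameter from the nearest pair of seat edges (so the leg's bounding box is flush with the corner).

B is a spool: two coaxial disc flanges of radius 118 mm and thickness 13 mm, joined by a core cylinder of radius 31 mm and height 185 mm. The lower flange rests on z = 0 and the three cylinders share a vertical axis.

The spool is on top of the stool.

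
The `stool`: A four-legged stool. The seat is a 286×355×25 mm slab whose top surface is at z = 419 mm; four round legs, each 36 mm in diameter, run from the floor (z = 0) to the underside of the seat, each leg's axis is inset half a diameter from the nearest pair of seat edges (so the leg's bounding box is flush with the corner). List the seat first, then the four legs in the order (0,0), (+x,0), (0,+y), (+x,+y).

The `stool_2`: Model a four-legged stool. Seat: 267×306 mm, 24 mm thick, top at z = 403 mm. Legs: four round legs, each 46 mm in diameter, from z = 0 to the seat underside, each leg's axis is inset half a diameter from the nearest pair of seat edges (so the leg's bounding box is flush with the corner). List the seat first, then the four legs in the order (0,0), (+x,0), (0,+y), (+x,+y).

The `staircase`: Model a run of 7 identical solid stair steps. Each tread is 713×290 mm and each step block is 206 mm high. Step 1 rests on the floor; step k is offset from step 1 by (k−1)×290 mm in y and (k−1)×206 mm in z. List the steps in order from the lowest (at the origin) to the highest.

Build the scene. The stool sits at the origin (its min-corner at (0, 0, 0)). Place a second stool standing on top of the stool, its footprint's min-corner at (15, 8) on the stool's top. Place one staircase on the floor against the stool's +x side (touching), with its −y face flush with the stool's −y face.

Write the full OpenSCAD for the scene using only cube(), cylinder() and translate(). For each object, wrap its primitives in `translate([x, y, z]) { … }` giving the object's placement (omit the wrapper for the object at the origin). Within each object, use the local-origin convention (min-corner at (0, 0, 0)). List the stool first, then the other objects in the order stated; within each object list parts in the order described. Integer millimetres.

translate([0, 0, 394]) cube([286, 355, 25]);
translate([18, 18, 0]) cylinder(h = 394, r = 18);
translate([268, 18, 0]) cylinder(h = 394, r = 18);
translate([18, 337, 0]) cylinder(h = 394, r = 18);
translate([268, 337, 0]) cylinder(h = 394, r = 18);
translate([15, 8, 419]) {
  translate([0, 0, 379]) cube([267, 306, 24]);
  translate([23, 23, 0]) cylinder(h = 379, r = 23);
  translate([244, 23, 0]) cylinder(h = 379, r = 23);
  translate([23, 283, 0]) cylinder(h = 379, r = 23);
  translate([244, 283, 0]) cylinder(h = 379, r = 23);
}
translate([286, 0, 0]) {
  cube([713, 290, 206]);
  translate([0, 290, 206]) cube([713, 290, 206]);
  translate([0, 580, 412]) cube([713, 290, 206]);
  translate([0, 870, 618]) cube([713, 290, 206]);
  translate([0, 1160, 824]) cube([713, 290, 206]);
  translate([0, 1450, 1030]) cube([713, 290, 206]);
  translate([0, 1740, 1236]) cube([713, 290, 206]);
}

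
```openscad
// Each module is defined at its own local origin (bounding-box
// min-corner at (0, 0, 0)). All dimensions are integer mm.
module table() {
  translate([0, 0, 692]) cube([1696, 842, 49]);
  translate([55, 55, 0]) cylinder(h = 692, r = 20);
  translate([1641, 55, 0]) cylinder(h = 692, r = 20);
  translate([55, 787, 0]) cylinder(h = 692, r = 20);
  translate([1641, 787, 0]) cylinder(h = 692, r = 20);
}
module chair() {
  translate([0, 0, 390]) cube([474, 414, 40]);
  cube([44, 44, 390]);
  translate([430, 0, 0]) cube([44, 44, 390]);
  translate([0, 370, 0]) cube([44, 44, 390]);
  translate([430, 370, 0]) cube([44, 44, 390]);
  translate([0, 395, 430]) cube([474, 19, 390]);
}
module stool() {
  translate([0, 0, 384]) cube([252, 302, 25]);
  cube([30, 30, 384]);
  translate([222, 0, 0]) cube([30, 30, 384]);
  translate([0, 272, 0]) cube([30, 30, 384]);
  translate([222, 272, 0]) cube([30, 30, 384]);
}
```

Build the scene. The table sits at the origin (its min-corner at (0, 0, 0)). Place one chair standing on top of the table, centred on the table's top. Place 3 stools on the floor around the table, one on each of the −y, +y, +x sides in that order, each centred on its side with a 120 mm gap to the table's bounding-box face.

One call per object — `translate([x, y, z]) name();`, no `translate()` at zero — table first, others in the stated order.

table();
translate([611, 214, 741]) chair();
translate([722, -422, 0]) stool();
translate([722, 962, 0]) stool();
translate([1816, 270, 0]) stool();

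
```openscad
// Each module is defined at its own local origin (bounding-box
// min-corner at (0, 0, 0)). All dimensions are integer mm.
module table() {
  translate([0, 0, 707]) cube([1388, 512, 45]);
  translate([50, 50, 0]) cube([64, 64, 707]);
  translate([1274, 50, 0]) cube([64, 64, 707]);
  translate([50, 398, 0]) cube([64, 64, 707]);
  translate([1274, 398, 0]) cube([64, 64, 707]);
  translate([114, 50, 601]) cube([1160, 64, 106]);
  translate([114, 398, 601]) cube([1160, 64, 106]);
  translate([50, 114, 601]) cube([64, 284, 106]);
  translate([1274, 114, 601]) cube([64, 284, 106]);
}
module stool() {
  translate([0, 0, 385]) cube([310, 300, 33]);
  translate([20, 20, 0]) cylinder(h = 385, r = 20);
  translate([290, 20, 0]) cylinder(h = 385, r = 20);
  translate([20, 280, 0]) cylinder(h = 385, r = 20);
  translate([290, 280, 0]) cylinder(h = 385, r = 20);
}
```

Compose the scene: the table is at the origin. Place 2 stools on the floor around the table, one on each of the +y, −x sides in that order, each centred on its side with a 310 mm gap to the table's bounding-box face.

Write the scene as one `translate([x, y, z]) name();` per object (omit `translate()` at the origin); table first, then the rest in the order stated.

table();
translate([539, 822, 0]) stool();
translate([-620, 106, 0]) stool();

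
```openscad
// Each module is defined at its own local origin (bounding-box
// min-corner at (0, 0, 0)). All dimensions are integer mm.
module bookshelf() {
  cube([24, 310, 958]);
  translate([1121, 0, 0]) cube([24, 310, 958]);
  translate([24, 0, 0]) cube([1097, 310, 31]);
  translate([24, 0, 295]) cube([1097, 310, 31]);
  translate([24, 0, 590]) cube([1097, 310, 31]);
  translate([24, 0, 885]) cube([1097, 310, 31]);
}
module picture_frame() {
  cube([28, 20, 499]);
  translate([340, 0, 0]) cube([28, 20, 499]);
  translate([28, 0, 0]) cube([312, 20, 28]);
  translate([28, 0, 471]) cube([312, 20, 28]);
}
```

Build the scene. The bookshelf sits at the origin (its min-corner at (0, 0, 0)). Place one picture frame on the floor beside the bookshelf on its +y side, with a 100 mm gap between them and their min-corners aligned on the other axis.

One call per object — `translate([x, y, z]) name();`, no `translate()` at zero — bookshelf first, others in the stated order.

bookshelf();
translate([0, 410, 0]) picture_frame();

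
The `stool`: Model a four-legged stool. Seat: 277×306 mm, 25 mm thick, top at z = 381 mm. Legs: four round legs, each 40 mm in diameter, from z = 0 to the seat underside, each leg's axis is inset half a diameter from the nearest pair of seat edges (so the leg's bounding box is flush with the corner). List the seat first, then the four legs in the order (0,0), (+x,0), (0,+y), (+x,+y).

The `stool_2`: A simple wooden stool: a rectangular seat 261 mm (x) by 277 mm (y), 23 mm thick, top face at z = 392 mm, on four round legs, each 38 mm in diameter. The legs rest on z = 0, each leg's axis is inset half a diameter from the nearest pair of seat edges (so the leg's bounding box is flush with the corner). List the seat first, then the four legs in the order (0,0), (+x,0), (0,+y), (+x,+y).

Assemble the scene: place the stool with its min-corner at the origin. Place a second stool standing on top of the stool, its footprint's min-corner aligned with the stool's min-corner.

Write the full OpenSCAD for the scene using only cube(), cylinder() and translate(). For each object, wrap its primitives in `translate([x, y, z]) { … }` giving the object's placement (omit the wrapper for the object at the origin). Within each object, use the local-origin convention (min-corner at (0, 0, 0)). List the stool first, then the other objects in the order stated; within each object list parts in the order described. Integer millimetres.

translate([0, 0, 356]) cube([277, 306, 25]);
translate([20, 20, 0]) cylinder(h = 356, r = 20);
translate([257, 20, 0]) cylinder(h = 356, r = 20);
translate([20, 286, 0]) cylinder(h = 356, r = 20);
translate([257, 286, 0]) cylinder(h = 356, r = 20);
translate([0, 0, 381]) {
  translate([0, 0, 369]) cube([261, 277, 23]);
  translate([19, 19, 0]) cylinder(h = 369, r = 19);
  translate([242, 19, 0]) cylinder(h = 369, r = 19);
  translate([19, 258, 0]) cylinder(h = 369, r = 19);
  translate([242, 258, 0]) cylinder(h = 369, r = 19);
}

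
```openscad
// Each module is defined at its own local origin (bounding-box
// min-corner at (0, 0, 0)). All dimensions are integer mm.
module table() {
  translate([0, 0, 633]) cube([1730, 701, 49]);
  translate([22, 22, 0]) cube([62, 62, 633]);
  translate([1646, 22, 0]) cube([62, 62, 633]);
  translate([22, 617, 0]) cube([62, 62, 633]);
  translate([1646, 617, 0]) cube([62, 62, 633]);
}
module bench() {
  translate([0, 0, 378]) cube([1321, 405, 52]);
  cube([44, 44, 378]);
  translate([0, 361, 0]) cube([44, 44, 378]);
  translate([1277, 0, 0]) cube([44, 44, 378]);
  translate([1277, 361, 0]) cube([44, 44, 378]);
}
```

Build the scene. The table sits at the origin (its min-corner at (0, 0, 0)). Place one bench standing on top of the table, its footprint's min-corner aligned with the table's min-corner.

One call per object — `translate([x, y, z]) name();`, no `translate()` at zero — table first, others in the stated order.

table();
translate([0, 0, 682]) bench();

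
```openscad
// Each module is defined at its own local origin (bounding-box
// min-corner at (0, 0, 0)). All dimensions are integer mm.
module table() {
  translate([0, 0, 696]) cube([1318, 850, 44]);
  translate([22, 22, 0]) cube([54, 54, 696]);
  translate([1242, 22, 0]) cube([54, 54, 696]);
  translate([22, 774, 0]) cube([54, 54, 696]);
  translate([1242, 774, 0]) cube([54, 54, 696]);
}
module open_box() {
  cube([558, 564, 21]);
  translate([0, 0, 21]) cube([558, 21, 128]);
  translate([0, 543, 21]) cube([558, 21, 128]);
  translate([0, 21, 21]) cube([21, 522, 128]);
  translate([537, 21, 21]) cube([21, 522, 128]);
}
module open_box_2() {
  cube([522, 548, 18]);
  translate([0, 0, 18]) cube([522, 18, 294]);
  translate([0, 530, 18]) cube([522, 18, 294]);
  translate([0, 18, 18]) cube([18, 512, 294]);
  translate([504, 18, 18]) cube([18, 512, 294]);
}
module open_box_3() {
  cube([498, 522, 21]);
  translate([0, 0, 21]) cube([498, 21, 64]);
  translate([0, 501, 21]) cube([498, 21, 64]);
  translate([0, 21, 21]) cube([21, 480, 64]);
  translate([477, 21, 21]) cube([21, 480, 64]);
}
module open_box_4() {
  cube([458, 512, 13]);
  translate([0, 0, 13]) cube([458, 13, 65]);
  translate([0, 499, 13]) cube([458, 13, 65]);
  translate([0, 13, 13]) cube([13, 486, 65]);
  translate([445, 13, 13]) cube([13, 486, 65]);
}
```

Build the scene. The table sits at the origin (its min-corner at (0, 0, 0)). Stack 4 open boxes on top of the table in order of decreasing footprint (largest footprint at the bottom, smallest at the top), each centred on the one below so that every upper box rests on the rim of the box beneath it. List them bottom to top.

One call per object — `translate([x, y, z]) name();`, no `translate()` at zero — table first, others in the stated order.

table();
translate([380, 143, 740]) open_box();
translate([398, 151, 889]) open_box_2();
translate([410, 164, 1201]) open_box_3();
translate([430, 169, 1286]) open_box_4();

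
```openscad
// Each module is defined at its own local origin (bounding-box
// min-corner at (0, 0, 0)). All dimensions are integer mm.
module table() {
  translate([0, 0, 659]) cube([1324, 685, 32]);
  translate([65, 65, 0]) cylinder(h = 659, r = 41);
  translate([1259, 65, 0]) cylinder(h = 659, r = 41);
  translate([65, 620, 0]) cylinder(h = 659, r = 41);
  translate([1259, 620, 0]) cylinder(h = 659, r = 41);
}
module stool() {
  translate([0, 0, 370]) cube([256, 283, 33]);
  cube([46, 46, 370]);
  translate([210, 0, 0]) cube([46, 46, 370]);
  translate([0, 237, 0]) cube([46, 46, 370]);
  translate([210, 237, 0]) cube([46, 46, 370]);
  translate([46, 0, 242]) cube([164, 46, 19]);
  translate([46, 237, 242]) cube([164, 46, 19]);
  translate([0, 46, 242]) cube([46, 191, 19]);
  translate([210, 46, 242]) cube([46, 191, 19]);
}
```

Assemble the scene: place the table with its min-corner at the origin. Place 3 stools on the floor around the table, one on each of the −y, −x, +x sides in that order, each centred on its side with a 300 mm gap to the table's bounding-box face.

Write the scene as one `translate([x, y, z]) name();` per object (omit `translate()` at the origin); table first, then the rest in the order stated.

table();
translate([534, -583, 0]) stool();
translate([-556, 201, 0]) stool();
translate([1624, 201, 0]) stool();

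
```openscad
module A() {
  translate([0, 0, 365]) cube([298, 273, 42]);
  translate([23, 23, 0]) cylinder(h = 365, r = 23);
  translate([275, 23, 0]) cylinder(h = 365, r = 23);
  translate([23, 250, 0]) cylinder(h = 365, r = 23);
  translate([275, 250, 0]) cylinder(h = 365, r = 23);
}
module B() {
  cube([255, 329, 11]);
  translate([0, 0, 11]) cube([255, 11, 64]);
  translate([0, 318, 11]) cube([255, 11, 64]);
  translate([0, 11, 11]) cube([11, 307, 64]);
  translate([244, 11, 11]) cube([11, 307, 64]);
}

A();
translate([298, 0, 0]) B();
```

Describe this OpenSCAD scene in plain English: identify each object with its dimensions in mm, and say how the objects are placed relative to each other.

A is a four-legged stool. The seat is 298×273 mm, 42 mm thick, top at z = 407 mm. It stands on four round legs, each 46 mm in diameter, from z = 0 to the seat underside, each leg's axis is inset half a diameter from the nearest pair of seat edges (so the leg's bounding box is flush with the corner).

B is an open-topped rectangular box: outside dimensions 255×329×75 mm, with a uniform wall and base thickness of 11 mm. The base is a full 255×329 slab on the floor; four walls sit on top of the base. The front and back walls (the −y and +y sides) span the full width; the two side walls fit between them.

The open box is against the stool's +x side, with their −y faces flush.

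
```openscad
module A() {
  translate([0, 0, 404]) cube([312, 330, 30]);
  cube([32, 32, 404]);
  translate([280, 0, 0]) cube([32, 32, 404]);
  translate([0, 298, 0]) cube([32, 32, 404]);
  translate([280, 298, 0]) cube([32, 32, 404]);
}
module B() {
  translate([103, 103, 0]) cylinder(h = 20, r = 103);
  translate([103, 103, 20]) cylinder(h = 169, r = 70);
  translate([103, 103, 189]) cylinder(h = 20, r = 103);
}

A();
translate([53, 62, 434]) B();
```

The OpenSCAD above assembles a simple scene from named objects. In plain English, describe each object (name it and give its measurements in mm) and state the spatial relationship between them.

A is a four-legged stool. The seat is 312×330 mm, 30 mm thick, top at z = 434 mm. It stands on four square legs, each 32×32 mm in cross-section, from z = 0 to the seat underside, each flush with a corner of the seat.

B is a spool: two coaxial disc flanges of radius 103 mm and thickness 20 mm, joined by a core cylinder of radius 70 mm and height 169 mm. The lower flange rests on z = 0 and the three cylinders share a vertical axis.

The spool is on top of the stool, centred.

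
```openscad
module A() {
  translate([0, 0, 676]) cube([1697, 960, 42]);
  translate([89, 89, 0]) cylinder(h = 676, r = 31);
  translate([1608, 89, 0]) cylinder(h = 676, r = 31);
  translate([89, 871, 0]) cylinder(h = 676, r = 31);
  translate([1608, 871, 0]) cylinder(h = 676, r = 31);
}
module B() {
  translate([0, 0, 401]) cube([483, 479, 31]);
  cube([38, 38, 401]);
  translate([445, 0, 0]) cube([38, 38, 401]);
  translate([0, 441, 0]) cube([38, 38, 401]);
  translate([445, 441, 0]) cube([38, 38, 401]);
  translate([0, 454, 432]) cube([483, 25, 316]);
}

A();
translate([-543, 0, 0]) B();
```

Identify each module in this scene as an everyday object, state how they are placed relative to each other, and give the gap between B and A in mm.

The chair's nearest face is 60 mm from the table's −x face.

A is a table. B is a chair. The chair is on the floor beside the table on its −x side. The gap between the chair and the table is 60 mm.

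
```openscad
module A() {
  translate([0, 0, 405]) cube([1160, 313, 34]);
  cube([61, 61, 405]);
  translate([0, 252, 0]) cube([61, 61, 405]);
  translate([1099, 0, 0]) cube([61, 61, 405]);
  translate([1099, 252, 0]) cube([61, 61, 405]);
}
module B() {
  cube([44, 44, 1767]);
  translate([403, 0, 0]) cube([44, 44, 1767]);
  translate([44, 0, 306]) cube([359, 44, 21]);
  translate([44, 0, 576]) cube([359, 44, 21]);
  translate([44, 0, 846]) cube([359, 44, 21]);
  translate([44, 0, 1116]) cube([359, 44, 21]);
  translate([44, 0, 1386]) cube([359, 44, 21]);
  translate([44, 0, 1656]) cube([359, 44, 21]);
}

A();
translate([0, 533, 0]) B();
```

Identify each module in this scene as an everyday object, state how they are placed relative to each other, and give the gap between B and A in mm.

The ladder's nearest face is 220 mm from the bench's +y face.

A is a bench. B is a ladder. The ladder is on the floor beside the bench on its +y side. The gap between the ladder and the bench is 220 mm.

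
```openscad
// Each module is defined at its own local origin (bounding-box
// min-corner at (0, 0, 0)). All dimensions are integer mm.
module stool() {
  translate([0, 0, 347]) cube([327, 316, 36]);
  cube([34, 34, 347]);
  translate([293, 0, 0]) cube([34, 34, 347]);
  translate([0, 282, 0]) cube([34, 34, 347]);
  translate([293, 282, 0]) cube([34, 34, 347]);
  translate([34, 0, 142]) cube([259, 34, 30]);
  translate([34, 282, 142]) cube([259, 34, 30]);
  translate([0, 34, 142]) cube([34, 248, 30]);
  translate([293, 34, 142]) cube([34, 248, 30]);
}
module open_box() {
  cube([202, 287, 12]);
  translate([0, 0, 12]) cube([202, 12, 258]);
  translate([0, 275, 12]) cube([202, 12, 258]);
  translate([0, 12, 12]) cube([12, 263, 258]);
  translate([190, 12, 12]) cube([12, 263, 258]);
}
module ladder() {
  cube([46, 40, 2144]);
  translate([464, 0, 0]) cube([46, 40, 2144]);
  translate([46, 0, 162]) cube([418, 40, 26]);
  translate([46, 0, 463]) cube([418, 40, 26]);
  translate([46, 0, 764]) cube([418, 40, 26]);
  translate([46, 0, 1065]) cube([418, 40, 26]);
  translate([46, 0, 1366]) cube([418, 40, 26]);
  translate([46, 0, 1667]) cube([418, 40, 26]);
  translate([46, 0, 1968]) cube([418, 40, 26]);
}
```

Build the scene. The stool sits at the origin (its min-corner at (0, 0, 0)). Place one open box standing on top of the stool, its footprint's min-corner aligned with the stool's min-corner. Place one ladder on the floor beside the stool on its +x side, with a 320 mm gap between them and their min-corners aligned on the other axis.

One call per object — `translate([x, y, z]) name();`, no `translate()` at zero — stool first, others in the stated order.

stool();
translate([0, 0, 383]) open_box();
translate([647, 0, 0]) ladder();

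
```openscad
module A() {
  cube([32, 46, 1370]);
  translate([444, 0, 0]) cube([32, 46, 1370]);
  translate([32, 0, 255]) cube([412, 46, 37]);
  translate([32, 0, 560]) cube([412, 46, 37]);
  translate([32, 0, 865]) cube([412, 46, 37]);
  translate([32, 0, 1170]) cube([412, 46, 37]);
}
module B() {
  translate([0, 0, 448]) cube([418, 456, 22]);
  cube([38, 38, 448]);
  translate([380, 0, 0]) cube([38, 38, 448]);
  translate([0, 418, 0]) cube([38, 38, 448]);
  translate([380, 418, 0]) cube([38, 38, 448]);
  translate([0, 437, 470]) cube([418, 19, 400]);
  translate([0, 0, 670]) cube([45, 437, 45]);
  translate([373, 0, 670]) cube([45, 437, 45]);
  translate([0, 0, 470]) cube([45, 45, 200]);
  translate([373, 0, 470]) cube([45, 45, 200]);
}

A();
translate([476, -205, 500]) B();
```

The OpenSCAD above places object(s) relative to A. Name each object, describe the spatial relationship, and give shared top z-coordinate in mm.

Both tops at z = 1370 mm.

A is a ladder. B is a chair. The chair is beside the ladder with their tops flush at z = 1370. The shared top z-coordinate is 1370 mm.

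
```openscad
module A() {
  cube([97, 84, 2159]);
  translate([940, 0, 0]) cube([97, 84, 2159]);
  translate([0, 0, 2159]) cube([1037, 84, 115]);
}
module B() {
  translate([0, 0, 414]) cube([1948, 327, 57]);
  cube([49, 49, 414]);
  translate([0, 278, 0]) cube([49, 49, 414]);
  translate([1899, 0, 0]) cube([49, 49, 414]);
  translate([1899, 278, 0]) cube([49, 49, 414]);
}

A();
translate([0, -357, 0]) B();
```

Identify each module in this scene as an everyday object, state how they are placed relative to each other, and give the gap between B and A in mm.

The bench's nearest face is 30 mm from the door frame's −y face.

A is a door frame. B is a bench. The bench is on the floor beside the door frame on its −y side. The gap between the bench and the door frame is 30 mm.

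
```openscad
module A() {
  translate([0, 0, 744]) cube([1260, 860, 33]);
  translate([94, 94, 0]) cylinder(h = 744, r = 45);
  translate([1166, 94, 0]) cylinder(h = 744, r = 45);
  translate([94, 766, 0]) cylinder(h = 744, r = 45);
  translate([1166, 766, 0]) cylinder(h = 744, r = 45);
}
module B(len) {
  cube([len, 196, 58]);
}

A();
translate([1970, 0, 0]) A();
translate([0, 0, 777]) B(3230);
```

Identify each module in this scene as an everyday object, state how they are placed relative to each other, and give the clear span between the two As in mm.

Second table starts at x = 1970; first ends at x = 1260; clear span = 1970 − 1260 = 710 mm.

A is a table. B is a beam. A beam spans the tops of two tables. The clear span between the two tables is 710 mm.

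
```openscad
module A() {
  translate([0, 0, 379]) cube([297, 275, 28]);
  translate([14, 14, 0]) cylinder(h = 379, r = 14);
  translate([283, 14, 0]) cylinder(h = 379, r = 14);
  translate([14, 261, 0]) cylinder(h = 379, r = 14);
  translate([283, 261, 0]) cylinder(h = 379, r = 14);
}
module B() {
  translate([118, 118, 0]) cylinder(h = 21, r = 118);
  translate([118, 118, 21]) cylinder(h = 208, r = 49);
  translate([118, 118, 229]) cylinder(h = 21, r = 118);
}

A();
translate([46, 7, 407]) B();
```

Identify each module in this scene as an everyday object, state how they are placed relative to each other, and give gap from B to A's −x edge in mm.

A is a stool. B is a spool. The spool is on top of the stool. The gap from the spool to the stool's −x edge is 46 mm.

The spool's min-x is at 46; the stool's min-x is 0; gap = 46 mm.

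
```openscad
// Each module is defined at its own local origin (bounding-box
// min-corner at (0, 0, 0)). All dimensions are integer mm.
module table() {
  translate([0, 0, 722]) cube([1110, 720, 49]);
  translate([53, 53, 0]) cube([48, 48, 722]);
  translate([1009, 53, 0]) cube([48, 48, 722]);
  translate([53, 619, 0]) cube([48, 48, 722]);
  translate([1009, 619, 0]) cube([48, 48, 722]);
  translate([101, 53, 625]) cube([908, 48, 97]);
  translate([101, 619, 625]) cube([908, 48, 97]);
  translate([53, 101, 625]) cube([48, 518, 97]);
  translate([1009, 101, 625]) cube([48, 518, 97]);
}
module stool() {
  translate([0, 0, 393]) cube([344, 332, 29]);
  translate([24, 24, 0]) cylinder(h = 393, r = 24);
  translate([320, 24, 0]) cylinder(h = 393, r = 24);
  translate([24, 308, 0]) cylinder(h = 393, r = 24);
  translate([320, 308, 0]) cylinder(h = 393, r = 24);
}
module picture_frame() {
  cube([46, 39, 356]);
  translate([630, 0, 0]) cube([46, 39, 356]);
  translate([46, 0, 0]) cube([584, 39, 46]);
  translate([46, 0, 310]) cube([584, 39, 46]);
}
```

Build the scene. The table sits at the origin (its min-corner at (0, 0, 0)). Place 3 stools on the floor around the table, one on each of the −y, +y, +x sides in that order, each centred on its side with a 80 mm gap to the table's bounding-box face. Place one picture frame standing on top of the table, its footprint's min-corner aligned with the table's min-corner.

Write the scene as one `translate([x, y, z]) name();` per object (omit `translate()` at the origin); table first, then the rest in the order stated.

table();
translate([383, -412, 0]) stool();
translate([383, 800, 0]) stool();
translate([1190, 194, 0]) stool();
translate([0, 0, 771]) picture_frame();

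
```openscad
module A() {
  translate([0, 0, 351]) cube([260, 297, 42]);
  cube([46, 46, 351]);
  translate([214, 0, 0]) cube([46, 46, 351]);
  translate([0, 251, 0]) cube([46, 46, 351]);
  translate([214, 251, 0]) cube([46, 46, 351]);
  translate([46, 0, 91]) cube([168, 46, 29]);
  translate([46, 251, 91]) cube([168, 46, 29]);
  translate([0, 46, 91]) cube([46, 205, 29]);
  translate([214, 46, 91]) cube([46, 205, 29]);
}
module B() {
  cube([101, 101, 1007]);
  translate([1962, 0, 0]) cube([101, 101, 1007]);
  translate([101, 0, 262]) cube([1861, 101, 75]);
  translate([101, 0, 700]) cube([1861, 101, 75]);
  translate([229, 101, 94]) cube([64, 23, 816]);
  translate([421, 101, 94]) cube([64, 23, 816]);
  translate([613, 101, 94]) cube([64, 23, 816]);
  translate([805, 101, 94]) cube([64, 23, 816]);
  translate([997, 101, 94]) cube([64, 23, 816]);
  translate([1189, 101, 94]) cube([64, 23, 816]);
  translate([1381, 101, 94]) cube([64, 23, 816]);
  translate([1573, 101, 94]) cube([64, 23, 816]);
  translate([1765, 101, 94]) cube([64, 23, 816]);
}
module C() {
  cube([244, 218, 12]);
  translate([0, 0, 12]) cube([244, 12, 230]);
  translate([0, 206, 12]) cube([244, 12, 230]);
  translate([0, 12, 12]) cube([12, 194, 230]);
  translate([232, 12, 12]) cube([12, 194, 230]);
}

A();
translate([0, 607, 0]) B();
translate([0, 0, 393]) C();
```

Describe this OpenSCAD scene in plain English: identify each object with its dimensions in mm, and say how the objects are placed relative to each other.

A is a simple wooden stool: a rectangular seat 260 mm (x) by 297 mm (y), 42 mm thick, top face at z = 393 mm, on four square legs, each 46×46 mm in cross-section. The legs rest on z = 0, each flush with a corner of the seat. Four stretchers, 46 mm wide and 29 mm tall, connect adjacent legs with their undersides at z = 91 mm, each running between the inner faces of the legs it joins and aligned with the legs' outer faces on the other axis.

B is a fence section. Two 101×101 mm posts, 1007 mm tall, stand on the floor with a clear span of 1861 mm between their inner faces. Two horizontal rails of 101×75 mm section span the gap between the posts with their undersides at z = 262 mm and z = 700 mm, flush with the posts' −y face. 9 pickets, each 64 mm wide, 23 mm thick and 816 mm tall, are fixed to the +y face of the rails with their bottoms at z = 94 mm, evenly spaced across the span with equal gaps (rounded down to the nearest mm) at the −x end and between each pair — any rounding remainder accumulates at the +x end.

C is an open-topped rectangular box: outside dimensions 244×218×242 mm, with a uniform wall and base thickness of 12 mm. The base is a full 244×218 slab on the floor; four walls sit on top of the base. The front and back walls (the −y and +y sides) span the full width; the two side walls fit between them.

The fence section is on the floor beside the stool on its +y side. The open box is on top of the stool.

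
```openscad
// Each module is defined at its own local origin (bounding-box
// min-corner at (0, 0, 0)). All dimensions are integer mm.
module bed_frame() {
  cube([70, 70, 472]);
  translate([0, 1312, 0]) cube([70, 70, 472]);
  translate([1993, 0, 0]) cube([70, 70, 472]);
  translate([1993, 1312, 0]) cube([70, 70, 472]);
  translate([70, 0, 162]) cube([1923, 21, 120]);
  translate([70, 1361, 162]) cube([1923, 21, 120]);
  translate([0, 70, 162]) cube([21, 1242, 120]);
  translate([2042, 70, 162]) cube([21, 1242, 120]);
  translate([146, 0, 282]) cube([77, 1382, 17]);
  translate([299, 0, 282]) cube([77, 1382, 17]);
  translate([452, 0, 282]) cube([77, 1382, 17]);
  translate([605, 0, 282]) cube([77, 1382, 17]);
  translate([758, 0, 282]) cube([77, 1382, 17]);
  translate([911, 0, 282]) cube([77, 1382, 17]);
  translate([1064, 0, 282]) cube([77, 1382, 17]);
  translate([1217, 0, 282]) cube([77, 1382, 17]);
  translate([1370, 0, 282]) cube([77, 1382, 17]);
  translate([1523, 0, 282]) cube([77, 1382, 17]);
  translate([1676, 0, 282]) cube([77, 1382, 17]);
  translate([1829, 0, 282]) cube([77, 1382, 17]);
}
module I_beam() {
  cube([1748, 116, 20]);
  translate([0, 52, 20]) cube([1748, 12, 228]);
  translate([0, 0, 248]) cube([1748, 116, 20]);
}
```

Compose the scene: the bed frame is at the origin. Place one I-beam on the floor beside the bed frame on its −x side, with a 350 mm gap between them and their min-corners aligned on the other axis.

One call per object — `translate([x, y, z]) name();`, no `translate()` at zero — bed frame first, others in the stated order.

bed_frame();
translate([-2098, 0, 0]) I_beam();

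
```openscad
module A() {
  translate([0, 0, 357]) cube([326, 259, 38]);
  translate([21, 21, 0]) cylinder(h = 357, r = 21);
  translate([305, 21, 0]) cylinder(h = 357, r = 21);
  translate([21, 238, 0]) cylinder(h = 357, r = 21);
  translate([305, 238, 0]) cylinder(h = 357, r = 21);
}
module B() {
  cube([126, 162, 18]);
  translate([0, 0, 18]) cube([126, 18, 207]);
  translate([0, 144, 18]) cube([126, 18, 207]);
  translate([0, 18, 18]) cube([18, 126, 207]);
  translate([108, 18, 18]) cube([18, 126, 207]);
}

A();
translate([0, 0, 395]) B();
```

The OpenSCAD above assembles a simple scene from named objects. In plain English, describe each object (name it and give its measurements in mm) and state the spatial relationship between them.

A is a simple wooden stool: a rectangular seat 326 mm (x) by 259 mm (y), 38 mm thick, top face at z = 395 mm, on four round legs, each 42 mm in diameter. The legs rest on z = 0, each leg's axis is inset half a diameter from the nearest pair of seat edges (so the leg's bounding box is flush with the corner).

B is an open-topped rectangular box: outside dimensions 126×162×225 mm, with a uniform wall and base thickness of 18 mm. The base is a full 126×162 slab on the floor; four walls sit on top of the base. The front and back walls (the −y and +y sides) span the full width; the two side walls fit between them.

The open box is on top of the stool.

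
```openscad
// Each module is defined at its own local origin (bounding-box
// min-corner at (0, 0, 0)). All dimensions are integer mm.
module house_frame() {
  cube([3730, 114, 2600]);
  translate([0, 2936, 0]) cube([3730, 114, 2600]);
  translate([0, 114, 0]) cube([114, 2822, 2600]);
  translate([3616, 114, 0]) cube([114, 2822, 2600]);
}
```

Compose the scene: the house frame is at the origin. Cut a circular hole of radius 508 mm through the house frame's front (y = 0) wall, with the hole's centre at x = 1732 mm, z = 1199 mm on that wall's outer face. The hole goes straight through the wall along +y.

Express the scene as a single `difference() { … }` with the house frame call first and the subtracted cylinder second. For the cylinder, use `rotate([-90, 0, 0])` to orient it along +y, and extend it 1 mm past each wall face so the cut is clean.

difference() {
  house_frame();
  translate([1732, -1, 1199]) rotate([-90, 0, 0]) cylinder(h = 116, r = 508);
}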